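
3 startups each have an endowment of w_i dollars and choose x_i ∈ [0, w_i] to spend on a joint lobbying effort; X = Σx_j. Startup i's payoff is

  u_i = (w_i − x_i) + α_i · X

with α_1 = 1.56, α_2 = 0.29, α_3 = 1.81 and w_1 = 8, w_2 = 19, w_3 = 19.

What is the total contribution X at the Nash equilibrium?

∂u_i/∂x_i = α_i − 1, so startup i contributes w_i if α_i > 1, else 0.
α_i > 1 for i ∈ {1, 3}; NE contributions (8, 0, 19), X = 27.

27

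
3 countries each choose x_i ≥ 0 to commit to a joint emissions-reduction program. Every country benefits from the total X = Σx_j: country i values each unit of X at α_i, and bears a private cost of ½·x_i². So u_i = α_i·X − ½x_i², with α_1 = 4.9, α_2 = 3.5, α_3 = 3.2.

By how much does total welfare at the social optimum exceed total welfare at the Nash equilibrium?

90.53

Country i's FOC: ∂u_i/∂x_i = α_i − x_i = 0, so x_i* = α_i.
NE contributions = (4.9, 3.5, 3.2); X = 11.6.
W^NE = (Σα)·X − ½Σα_i² = 11.6² − ½·46.5 = 111.31.
Planner sets x_i = Σα_j = 11.6 for every i, so X^SO = 3·11.6 = 34.8.
W^SO = (Σα)·X^SO − ½·3·(Σα)² = (3/2)·11.6² = 201.84.
Deadweight loss = W^SO − W^NE = 90.53.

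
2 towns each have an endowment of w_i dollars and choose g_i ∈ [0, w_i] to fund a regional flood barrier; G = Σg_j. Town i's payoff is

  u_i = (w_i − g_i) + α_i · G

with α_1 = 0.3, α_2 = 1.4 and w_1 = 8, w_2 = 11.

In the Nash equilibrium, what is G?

11

∂u_i/∂g_i = α_i − 1, so town i contributes w_i if α_i > 1, else 0.
α_i > 1 for i ∈ {2}; NE contributions (0, 11), G = 11.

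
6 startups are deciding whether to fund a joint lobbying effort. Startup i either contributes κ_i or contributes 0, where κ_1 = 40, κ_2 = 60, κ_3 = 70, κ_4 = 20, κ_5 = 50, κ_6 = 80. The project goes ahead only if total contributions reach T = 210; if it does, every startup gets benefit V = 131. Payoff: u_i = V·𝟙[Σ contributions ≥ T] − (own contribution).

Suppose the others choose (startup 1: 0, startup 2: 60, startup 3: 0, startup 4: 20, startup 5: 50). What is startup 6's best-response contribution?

80

Others' total = 130. Contributing 80 brings total to 210 ≥ 210: gain V − κ_6 = 51.
Best response: 80.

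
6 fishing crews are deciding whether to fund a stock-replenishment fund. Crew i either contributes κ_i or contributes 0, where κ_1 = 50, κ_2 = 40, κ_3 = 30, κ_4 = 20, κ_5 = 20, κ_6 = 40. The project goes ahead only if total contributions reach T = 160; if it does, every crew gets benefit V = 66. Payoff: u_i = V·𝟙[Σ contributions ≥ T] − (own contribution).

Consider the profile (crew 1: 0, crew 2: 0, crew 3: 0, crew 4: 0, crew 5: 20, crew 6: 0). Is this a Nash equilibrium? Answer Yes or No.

No

Total = 20 < 160: not provided.
Crew 1 (pledges 0, payoff 0): pledging 50 → total 70, payoff -50. No gain.
Crew 2 (pledges 0, payoff 0): pledging 40 → total 60, payoff -40. No gain.
Crew 3 (pledges 0, payoff 0): pledging 30 → total 50, payoff -30. No gain.
Crew 4 (pledges 0, payoff 0): pledging 20 → total 40, payoff -20. No gain.
Crew 5 (pledges 20, payoff -20): dropping to 0 → total 0, payoff 0. Profitable deviation.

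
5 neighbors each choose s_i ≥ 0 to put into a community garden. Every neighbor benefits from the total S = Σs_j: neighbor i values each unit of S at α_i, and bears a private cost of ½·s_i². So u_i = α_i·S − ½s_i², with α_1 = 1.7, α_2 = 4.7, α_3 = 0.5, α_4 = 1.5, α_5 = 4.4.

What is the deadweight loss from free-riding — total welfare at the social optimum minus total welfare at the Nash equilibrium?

Neighbor i's FOC: ∂u_i/∂s_i = α_i − s_i = 0, so s_i* = α_i.
NE contributions = (1.7, 4.7, 0.5, 1.5, 4.4); S = 12.8.
W^NE = (Σα)·S − ½Σα_i² = 12.8² − ½·46.84 = 140.42.
Planner sets s_i = Σα_j = 12.8 for every i, so S^SO = 5·12.8 = 64.
W^SO = (Σα)·S^SO − ½·5·(Σα)² = (5/2)·12.8² = 409.6.
Deadweight loss = W^SO − W^NE = 269.18.

269.18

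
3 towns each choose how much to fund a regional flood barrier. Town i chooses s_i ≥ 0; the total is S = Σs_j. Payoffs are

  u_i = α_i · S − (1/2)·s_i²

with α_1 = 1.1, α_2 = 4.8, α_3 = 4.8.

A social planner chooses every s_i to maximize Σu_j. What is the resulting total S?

32.1

Planner FOC: ∂(Σu_j)/∂s_i = (Σα_j) − s_i = 0, so s_i^SO = Σα_j = 10.7 for every i; S^SO = 32.1.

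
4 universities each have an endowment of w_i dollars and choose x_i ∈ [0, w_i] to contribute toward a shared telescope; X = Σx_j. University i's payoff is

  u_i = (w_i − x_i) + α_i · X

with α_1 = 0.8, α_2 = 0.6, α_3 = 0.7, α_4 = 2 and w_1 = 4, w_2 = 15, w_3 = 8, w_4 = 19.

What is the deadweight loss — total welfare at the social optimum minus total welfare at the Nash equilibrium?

83.7

∂u_i/∂x_i = α_i − 1, so university i contributes w_i if α_i > 1, else 0.
α_i > 1 for i ∈ {4}; NE contributions (0, 0, 0, 19), X = 19.
W^NE = Σw_i − X^NE + (Σα_i)·X^NE = 46 + 3.1·19 = 104.9.
Planner: ∂(Σu_j)/∂x_i = Σα_j − 1 = 3.1 > 0, so everyone contributes w_i; X^SO = 46, W^SO = 46 + 3.1·46 = 188.6.
Deadweight loss = 83.7.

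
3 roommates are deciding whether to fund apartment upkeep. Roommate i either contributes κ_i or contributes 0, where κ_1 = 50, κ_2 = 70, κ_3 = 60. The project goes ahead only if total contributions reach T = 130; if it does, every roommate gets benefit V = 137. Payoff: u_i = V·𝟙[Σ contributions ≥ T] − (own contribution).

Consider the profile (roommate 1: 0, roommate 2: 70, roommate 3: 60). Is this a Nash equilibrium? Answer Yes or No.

Total = 130 ≥ 130: provided.
Roommate 1 (pledges 0, payoff 137): pledging 50 → total 180, payoff 87. No gain.
Roommate 2 (pledges 70, payoff 67): dropping to 0 → total 60, payoff 0. No gain.
Roommate 3 (pledges 60, payoff 77): dropping to 0 → total 70, payoff 0. No gain.

Yes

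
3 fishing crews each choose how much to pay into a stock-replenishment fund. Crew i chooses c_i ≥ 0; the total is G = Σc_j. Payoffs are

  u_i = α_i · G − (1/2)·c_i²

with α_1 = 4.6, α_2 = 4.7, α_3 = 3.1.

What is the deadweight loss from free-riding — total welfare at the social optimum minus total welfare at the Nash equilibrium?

Crew i's FOC: ∂u_i/∂c_i = α_i − c_i = 0, so c_i* = α_i.
NE contributions = (4.6, 4.7, 3.1); G = 12.4.
W^NE = (Σα)·G − ½Σα_i² = 12.4² − ½·52.86 = 127.33.
Planner sets c_i = Σα_j = 12.4 for every i, so G^SO = 3·12.4 = 37.2.
W^SO = (Σα)·G^SO − ½·3·(Σα)² = (3/2)·12.4² = 230.64.
Deadweight loss = W^SO − W^NE = 103.31.

103.31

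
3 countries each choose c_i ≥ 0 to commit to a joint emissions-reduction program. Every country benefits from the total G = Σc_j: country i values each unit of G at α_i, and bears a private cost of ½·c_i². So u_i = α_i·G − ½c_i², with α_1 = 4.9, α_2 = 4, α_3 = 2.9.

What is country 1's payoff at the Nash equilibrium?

45.815

Country i's FOC: ∂u_i/∂c_i = α_i − c_i = 0, so c_i* = α_i.
NE contributions = (4.9, 4, 2.9); G = 11.8.
u_1 = α_1·G − ½·(c_1)² = 4.9·11.8 − ½·4.9² = 45.815.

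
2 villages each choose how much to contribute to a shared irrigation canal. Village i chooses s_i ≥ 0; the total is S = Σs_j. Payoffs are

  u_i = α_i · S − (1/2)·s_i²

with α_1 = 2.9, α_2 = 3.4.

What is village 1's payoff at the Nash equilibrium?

Village i's FOC: ∂u_i/∂s_i = α_i − s_i = 0, so s_i* = α_i.
NE contributions = (2.9, 3.4); S = 6.3.
u_1 = α_1·S − ½·(s_1)² = 2.9·6.3 − ½·2.9² = 14.065.

14.065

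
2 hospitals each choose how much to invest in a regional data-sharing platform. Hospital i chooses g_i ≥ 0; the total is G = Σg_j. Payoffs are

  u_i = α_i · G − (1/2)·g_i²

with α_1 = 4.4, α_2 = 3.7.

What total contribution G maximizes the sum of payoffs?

Planner FOC: ∂(Σu_j)/∂g_i = (Σα_j) − g_i = 0, so g_i^SO = Σα_j = 8.1 for every i; G^SO = 16.2.

16.2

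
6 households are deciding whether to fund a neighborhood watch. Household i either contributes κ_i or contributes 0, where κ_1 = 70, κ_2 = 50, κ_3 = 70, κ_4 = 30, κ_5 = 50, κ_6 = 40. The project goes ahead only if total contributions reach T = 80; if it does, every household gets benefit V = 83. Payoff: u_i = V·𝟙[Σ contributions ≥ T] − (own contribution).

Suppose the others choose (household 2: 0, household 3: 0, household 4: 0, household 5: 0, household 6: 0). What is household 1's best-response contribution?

0

Others' total = 0. Even contributing 70 gives 70 < 80: no benefit either way.
Best response: 0.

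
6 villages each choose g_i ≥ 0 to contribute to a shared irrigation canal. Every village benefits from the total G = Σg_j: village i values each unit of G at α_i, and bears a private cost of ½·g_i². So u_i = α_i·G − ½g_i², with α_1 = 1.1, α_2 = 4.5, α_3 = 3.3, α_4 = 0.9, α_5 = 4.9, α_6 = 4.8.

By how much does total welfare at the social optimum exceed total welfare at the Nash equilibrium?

Village i's FOC: ∂u_i/∂g_i = α_i − g_i = 0, so g_i* = α_i.
NE contributions = (1.1, 4.5, 3.3, 0.9, 4.9, 4.8); G = 19.5.
W^NE = (Σα)·G − ½Σα_i² = 19.5² − ½·80.21 = 340.145.
Planner sets g_i = Σα_j = 19.5 for every i, so G^SO = 6·19.5 = 117.
W^SO = (Σα)·G^SO − ½·6·(Σα)² = (6/2)·19.5² = 1140.75.
Deadweight loss = W^SO − W^NE = 800.605.

800.605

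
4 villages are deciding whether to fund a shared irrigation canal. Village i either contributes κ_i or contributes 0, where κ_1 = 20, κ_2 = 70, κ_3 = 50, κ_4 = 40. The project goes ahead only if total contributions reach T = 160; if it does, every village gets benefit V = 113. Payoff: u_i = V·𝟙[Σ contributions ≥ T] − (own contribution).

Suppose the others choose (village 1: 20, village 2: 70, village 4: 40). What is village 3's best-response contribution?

50

Others' total = 130. Contributing 50 brings total to 180 ≥ 160: gain V − κ_3 = 63.
Best response: 50.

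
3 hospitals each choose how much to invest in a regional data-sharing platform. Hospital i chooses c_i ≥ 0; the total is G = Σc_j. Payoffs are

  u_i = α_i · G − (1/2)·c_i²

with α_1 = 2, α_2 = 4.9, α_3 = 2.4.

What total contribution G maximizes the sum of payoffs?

Planner FOC: ∂(Σu_j)/∂c_i = (Σα_j) − c_i = 0, so c_i^SO = Σα_j = 9.3 for every i; G^SO = 27.9.

27.9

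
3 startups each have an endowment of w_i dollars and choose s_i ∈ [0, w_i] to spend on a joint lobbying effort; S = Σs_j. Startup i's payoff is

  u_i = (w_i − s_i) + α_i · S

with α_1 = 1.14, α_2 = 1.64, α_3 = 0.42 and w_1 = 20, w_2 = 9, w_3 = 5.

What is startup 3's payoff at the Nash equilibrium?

17.18

∂u_i/∂s_i = α_i − 1, so startup i contributes w_i if α_i > 1, else 0.
α_i > 1 for i ∈ {1, 2}; NE contributions (20, 9, 0), S = 29.
u_3 = (5 − 0) + 0.42·29 = 17.18.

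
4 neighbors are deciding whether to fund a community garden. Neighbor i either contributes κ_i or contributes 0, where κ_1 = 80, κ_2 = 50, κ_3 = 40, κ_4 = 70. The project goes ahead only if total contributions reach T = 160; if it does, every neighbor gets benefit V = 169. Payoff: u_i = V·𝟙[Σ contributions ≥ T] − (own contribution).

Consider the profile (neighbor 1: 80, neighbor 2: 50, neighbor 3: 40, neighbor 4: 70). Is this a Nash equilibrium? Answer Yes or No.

Total = 240 ≥ 160: provided.
Neighbor 1 (pledges 80, payoff 89): dropping to 0 → total 160, payoff 169. Profitable deviation.

No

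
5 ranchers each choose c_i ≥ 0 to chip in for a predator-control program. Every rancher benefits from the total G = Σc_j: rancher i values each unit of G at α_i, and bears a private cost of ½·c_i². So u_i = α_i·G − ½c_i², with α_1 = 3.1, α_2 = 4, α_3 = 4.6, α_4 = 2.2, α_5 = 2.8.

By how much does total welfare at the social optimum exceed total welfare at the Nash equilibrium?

Rancher i's FOC: ∂u_i/∂c_i = α_i − c_i = 0, so c_i* = α_i.
NE contributions = (3.1, 4, 4.6, 2.2, 2.8); G = 16.7.
W^NE = (Σα)·G − ½Σα_i² = 16.7² − ½·59.45 = 249.165.
Planner sets c_i = Σα_j = 16.7 for every i, so G^SO = 5·16.7 = 83.5.
W^SO = (Σα)·G^SO − ½·5·(Σα)² = (5/2)·16.7² = 697.225.
Deadweight loss = W^SO − W^NE = 448.06.

448.06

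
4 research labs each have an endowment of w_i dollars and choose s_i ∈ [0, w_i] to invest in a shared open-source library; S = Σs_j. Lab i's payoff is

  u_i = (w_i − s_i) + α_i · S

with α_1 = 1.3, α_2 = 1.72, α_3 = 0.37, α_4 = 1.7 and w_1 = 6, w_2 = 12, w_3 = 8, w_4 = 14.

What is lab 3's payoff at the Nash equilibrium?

∂u_i/∂s_i = α_i − 1, so lab i contributes w_i if α_i > 1, else 0.
α_i > 1 for i ∈ {1, 2, 4}; NE contributions (6, 12, 0, 14), S = 32.
u_3 = (8 − 0) + 0.37·32 = 19.84.

19.84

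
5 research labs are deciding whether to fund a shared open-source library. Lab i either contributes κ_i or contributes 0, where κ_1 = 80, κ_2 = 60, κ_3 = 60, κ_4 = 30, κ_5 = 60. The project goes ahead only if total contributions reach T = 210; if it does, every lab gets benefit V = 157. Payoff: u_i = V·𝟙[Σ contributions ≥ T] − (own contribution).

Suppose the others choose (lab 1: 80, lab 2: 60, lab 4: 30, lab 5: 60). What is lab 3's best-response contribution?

Others' total = 230 ≥ 210; contributing adds cost 60 for no extra benefit.
Best response: 0.

0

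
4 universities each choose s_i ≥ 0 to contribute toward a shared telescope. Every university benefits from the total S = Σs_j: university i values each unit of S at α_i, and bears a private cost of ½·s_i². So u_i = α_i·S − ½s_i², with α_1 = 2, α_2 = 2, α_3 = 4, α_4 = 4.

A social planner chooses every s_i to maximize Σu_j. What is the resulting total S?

48

Planner FOC: ∂(Σu_j)/∂s_i = (Σα_j) − s_i = 0, so s_i^SO = Σα_j = 12 for every i; S^SO = 48.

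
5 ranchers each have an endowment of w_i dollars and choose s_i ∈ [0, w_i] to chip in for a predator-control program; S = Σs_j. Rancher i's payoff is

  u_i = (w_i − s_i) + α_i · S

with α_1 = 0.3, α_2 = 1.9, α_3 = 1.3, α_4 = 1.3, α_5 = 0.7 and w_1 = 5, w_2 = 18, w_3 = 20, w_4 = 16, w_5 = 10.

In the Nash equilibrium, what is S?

∂u_i/∂s_i = α_i − 1, so rancher i contributes w_i if α_i > 1, else 0.
α_i > 1 for i ∈ {2, 3, 4}; NE contributions (0, 18, 20, 16, 0), S = 54.

54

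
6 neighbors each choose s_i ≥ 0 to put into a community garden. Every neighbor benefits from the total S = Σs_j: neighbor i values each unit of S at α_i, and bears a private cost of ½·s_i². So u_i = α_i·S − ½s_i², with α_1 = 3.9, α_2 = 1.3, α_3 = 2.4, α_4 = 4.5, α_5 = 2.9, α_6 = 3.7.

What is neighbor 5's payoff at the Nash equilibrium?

50.025

Neighbor i's FOC: ∂u_i/∂s_i = α_i − s_i = 0, so s_i* = α_i.
NE contributions = (3.9, 1.3, 2.4, 4.5, 2.9, 3.7); S = 18.7.
u_5 = α_5·S − ½·(s_5)² = 2.9·18.7 − ½·2.9² = 50.025.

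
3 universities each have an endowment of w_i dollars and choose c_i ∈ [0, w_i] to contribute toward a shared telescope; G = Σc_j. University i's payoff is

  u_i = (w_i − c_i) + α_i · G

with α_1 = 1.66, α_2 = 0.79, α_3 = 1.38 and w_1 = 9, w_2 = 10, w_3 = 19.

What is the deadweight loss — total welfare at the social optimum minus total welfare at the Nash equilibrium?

28.3

∂u_i/∂c_i = α_i − 1, so university i contributes w_i if α_i > 1, else 0.
α_i > 1 for i ∈ {1, 3}; NE contributions (9, 0, 19), G = 28.
W^NE = Σw_i − G^NE + (Σα_i)·G^NE = 38 + 2.83·28 = 117.24.
Planner: ∂(Σu_j)/∂c_i = Σα_j − 1 = 2.83 > 0, so everyone contributes w_i; G^SO = 38, W^SO = 38 + 2.83·38 = 145.54.
Deadweight loss = 28.3.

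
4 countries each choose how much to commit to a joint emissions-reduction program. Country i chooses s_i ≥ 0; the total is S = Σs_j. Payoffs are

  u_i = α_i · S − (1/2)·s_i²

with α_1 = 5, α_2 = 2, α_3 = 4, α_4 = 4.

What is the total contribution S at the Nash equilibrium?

15

Country i's FOC: ∂u_i/∂s_i = α_i − s_i = 0, so s_i* = α_i.
NE contributions = (5, 2, 4, 4); S = 15.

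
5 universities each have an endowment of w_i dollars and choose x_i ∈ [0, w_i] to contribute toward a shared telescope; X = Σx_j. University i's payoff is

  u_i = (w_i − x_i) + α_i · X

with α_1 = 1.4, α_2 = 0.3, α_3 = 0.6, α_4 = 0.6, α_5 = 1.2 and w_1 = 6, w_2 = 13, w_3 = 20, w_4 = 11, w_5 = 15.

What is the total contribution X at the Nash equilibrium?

21

∂u_i/∂x_i = α_i − 1, so university i contributes w_i if α_i > 1, else 0.
α_i > 1 for i ∈ {1, 5}; NE contributions (6, 0, 0, 0, 15), X = 21.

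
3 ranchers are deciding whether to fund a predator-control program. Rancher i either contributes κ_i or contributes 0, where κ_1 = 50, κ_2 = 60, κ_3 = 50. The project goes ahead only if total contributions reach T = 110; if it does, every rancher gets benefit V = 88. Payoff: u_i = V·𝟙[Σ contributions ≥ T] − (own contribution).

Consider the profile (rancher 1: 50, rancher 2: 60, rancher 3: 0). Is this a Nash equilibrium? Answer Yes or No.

Total = 110 ≥ 110: provided.
Rancher 1 (pledges 50, payoff 38): dropping to 0 → total 60, payoff 0. No gain.
Rancher 2 (pledges 60, payoff 28): dropping to 0 → total 50, payoff 0. No gain.
Rancher 3 (pledges 0, payoff 88): pledging 50 → total 160, payoff 38. No gain.

Yes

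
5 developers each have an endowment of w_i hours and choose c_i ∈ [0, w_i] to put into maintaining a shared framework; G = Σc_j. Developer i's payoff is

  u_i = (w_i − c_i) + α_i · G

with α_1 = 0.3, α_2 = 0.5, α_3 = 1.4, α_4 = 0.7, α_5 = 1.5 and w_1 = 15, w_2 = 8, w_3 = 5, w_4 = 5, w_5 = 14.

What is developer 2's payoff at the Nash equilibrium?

17.5

∂u_i/∂c_i = α_i − 1, so developer i contributes w_i if α_i > 1, else 0.
α_i > 1 for i ∈ {3, 5}; NE contributions (0, 0, 5, 0, 14), G = 19.
u_2 = (8 − 0) + 0.5·19 = 17.5.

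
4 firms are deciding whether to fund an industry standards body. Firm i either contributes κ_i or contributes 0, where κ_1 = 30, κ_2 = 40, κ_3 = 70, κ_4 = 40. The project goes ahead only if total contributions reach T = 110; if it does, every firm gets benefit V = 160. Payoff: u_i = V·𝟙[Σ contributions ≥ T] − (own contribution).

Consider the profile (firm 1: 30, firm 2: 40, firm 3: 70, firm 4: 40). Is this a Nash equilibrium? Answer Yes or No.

Total = 180 ≥ 110: provided.
Firm 1 (pledges 30, payoff 130): dropping to 0 → total 150, payoff 160. Profitable deviation.

No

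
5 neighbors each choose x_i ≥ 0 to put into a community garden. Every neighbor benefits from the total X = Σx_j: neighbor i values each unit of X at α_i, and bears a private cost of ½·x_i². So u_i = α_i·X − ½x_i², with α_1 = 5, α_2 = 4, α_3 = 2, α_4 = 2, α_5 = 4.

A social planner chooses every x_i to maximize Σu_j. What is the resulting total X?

85

Planner FOC: ∂(Σu_j)/∂x_i = (Σα_j) − x_i = 0, so x_i^SO = Σα_j = 17 for every i; X^SO = 85.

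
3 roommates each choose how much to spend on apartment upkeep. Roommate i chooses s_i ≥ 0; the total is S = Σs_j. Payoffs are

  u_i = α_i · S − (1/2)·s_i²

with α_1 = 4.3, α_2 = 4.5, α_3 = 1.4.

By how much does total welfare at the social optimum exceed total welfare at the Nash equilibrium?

72.37

Roommate i's FOC: ∂u_i/∂s_i = α_i − s_i = 0, so s_i* = α_i.
NE contributions = (4.3, 4.5, 1.4); S = 10.2.
W^NE = (Σα)·S − ½Σα_i² = 10.2² − ½·40.7 = 83.69.
Planner sets s_i = Σα_j = 10.2 for every i, so S^SO = 3·10.2 = 30.6.
W^SO = (Σα)·S^SO − ½·3·(Σα)² = (3/2)·10.2² = 156.06.
Deadweight loss = W^SO − W^NE = 72.37.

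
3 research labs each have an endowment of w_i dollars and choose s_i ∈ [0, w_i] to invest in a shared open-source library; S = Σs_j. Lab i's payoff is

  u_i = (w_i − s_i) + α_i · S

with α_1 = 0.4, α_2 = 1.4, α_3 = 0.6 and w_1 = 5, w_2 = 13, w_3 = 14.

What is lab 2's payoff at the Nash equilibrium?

18.2

∂u_i/∂s_i = α_i − 1, so lab i contributes w_i if α_i > 1, else 0.
α_i > 1 for i ∈ {2}; NE contributions (0, 13, 0), S = 13.
u_2 = (13 − 13) + 1.4·13 = 18.2.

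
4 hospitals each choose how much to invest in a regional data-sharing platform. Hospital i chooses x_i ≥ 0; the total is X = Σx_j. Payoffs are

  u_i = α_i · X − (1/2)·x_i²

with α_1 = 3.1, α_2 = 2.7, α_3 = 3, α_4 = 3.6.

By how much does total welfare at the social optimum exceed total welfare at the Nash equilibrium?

Hospital i's FOC: ∂u_i/∂x_i = α_i − x_i = 0, so x_i* = α_i.
NE contributions = (3.1, 2.7, 3, 3.6); X = 12.4.
W^NE = (Σα)·X − ½Σα_i² = 12.4² − ½·38.86 = 134.33.
Planner sets x_i = Σα_j = 12.4 for every i, so X^SO = 4·12.4 = 49.6.
W^SO = (Σα)·X^SO − ½·4·(Σα)² = (4/2)·12.4² = 307.52.
Deadweight loss = W^SO − W^NE = 173.19.

173.19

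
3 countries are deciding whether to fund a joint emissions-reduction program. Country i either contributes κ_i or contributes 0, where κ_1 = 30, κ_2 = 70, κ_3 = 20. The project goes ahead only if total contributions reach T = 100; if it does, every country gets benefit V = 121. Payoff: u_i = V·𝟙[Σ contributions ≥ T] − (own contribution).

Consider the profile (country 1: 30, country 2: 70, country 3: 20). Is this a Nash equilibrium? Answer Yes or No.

Total = 120 ≥ 100: provided.
Country 1 (pledges 30, payoff 91): dropping to 0 → total 90, payoff 0. No gain.
Country 2 (pledges 70, payoff 51): dropping to 0 → total 50, payoff 0. No gain.
Country 3 (pledges 20, payoff 101): dropping to 0 → total 100, payoff 121. Profitable deviation.

No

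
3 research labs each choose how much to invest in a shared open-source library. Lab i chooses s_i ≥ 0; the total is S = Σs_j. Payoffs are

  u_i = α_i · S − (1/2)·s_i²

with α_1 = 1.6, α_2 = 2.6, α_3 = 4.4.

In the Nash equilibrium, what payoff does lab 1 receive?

Lab i's FOC: ∂u_i/∂s_i = α_i − s_i = 0, so s_i* = α_i.
NE contributions = (1.6, 2.6, 4.4); S = 8.6.
u_1 = α_1·S − ½·(s_1)² = 1.6·8.6 − ½·1.6² = 12.48.

12.48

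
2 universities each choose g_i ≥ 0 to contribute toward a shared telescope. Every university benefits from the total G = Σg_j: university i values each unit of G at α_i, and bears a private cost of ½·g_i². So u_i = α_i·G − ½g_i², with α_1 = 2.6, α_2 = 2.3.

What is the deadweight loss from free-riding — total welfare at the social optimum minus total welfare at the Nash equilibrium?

University i's FOC: ∂u_i/∂g_i = α_i − g_i = 0, so g_i* = α_i.
NE contributions = (2.6, 2.3); G = 4.9.
W^NE = (Σα)·G − ½Σα_i² = 4.9² − ½·12.05 = 17.985.
Planner sets g_i = Σα_j = 4.9 for every i, so G^SO = 2·4.9 = 9.8.
W^SO = (Σα)·G^SO − ½·2·(Σα)² = (2/2)·4.9² = 24.01.
Deadweight loss = W^SO − W^NE = 6.025.

6.025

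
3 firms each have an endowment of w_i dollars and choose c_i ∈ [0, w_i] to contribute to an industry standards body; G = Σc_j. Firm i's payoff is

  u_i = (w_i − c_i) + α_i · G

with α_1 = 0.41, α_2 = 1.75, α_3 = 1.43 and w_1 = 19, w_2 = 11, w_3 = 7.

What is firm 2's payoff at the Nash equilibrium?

∂u_i/∂c_i = α_i − 1, so firm i contributes w_i if α_i > 1, else 0.
α_i > 1 for i ∈ {2, 3}; NE contributions (0, 11, 7), G = 18.
u_2 = (11 − 11) + 1.75·18 = 31.5.

31.5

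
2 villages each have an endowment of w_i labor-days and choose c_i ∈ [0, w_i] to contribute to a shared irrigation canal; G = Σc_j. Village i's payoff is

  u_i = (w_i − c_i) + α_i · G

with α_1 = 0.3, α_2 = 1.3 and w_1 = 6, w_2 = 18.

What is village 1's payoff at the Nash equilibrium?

11.4

∂u_i/∂c_i = α_i − 1, so village i contributes w_i if α_i > 1, else 0.
α_i > 1 for i ∈ {2}; NE contributions (0, 18), G = 18.
u_1 = (6 − 0) + 0.3·18 = 11.4.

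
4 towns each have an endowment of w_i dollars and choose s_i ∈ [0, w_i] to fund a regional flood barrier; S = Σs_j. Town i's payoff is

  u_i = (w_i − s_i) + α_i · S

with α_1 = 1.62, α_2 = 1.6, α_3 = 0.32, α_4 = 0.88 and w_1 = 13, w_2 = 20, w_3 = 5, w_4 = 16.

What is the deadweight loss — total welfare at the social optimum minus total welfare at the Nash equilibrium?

71.82

∂u_i/∂s_i = α_i − 1, so town i contributes w_i if α_i > 1, else 0.
α_i > 1 for i ∈ {1, 2}; NE contributions (13, 20, 0, 0), S = 33.
W^NE = Σw_i − S^NE + (Σα_i)·S^NE = 54 + 3.42·33 = 166.86.
Planner: ∂(Σu_j)/∂s_i = Σα_j − 1 = 3.42 > 0, so everyone contributes w_i; S^SO = 54, W^SO = 54 + 3.42·54 = 238.68.
Deadweight loss = 71.82.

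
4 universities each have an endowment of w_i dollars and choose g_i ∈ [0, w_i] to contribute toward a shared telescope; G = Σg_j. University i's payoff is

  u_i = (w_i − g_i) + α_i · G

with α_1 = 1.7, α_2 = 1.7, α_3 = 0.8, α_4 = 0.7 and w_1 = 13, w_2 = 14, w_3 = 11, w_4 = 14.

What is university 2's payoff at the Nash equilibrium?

45.9

∂u_i/∂g_i = α_i − 1, so university i contributes w_i if α_i > 1, else 0.
α_i > 1 for i ∈ {1, 2}; NE contributions (13, 14, 0, 0), G = 27.
u_2 = (14 − 14) + 1.7·27 = 45.9.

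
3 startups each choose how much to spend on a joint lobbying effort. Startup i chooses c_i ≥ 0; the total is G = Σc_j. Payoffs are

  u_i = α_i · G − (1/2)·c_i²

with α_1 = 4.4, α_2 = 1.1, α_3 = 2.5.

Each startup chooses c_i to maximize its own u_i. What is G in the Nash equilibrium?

Startup i's FOC: ∂u_i/∂c_i = α_i − c_i = 0, so c_i* = α_i.
NE contributions = (4.4, 1.1, 2.5); G = 8.

8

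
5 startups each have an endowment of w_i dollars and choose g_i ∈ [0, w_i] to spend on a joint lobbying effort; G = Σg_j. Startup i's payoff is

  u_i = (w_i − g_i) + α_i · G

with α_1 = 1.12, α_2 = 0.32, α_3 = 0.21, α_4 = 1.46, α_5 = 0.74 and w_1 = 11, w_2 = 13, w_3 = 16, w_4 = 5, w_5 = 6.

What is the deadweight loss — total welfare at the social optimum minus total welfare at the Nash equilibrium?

99.75

∂u_i/∂g_i = α_i − 1, so startup i contributes w_i if α_i > 1, else 0.
α_i > 1 for i ∈ {1, 4}; NE contributions (11, 0, 0, 5, 0), G = 16.
W^NE = Σw_i − G^NE + (Σα_i)·G^NE = 51 + 2.85·16 = 96.6.
Planner: ∂(Σu_j)/∂g_i = Σα_j − 1 = 2.85 > 0, so everyone contributes w_i; G^SO = 51, W^SO = 51 + 2.85·51 = 196.35.
Deadweight loss = 99.75.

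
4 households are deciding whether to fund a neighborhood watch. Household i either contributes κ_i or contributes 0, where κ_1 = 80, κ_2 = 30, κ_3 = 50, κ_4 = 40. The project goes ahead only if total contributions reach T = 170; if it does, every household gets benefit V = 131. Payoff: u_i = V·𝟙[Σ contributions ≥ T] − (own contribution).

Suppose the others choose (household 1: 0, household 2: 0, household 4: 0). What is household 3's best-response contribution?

0

Others' total = 0. Even contributing 50 gives 50 < 170: no benefit either way.
Best response: 0.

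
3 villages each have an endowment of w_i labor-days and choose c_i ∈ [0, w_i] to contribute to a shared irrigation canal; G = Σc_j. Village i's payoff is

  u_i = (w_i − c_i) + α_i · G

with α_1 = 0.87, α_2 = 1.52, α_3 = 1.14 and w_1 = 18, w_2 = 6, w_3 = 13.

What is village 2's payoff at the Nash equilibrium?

28.88

∂u_i/∂c_i = α_i − 1, so village i contributes w_i if α_i > 1, else 0.
α_i > 1 for i ∈ {2, 3}; NE contributions (0, 6, 13), G = 19.
u_2 = (6 − 6) + 1.52·19 = 28.88.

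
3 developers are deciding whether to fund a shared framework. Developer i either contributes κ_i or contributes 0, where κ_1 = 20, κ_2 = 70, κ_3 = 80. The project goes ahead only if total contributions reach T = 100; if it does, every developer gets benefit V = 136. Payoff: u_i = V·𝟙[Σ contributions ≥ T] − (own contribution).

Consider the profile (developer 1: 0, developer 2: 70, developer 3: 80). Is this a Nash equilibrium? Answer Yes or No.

Total = 150 ≥ 100: provided.
Developer 1 (pledges 0, payoff 136): pledging 20 → total 170, payoff 116. No gain.
Developer 2 (pledges 70, payoff 66): dropping to 0 → total 80, payoff 0. No gain.
Developer 3 (pledges 80, payoff 56): dropping to 0 → total 70, payoff 0. No gain.

Yes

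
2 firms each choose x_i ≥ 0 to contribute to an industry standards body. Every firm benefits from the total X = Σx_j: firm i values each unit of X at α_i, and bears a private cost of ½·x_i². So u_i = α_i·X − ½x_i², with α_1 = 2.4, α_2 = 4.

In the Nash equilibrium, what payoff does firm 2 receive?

17.6

Firm i's FOC: ∂u_i/∂x_i = α_i − x_i = 0, so x_i* = α_i.
NE contributions = (2.4, 4); X = 6.4.
u_2 = α_2·X − ½·(x_2)² = 4·6.4 − ½·4² = 17.6.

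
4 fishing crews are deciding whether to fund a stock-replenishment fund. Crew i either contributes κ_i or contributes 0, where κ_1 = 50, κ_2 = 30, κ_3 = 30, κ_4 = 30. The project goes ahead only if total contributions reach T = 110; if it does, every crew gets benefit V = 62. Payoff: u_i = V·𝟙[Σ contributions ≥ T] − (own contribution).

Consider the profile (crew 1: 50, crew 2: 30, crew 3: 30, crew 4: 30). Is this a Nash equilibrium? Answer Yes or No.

Total = 140 ≥ 110: provided.
Crew 1 (pledges 50, payoff 12): dropping to 0 → total 90, payoff 0. No gain.
Crew 2 (pledges 30, payoff 32): dropping to 0 → total 110, payoff 62. Profitable deviation.

No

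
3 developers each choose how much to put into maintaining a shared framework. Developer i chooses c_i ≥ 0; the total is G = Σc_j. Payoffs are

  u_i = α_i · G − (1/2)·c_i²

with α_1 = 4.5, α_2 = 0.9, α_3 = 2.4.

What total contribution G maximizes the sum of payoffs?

23.4

Planner FOC: ∂(Σu_j)/∂c_i = (Σα_j) − c_i = 0, so c_i^SO = Σα_j = 7.8 for every i; G^SO = 23.4.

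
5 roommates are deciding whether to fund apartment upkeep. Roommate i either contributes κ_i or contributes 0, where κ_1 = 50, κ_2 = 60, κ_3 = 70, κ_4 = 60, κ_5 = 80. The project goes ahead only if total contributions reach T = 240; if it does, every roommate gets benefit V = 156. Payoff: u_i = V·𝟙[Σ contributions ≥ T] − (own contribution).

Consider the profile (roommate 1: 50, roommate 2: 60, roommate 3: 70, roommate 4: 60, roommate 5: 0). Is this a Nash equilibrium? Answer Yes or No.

Yes

Total = 240 ≥ 240: provided.
Roommate 1 (pledges 50, payoff 106): dropping to 0 → total 190, payoff 0. No gain.
Roommate 2 (pledges 60, payoff 96): dropping to 0 → total 180, payoff 0. No gain.
Roommate 3 (pledges 70, payoff 86): dropping to 0 → total 170, payoff 0. No gain.
Roommate 4 (pledges 60, payoff 96): dropping to 0 → total 180, payoff 0. No gain.
Roommate 5 (pledges 0, payoff 156): pledging 80 → total 320, payoff 76. No gain.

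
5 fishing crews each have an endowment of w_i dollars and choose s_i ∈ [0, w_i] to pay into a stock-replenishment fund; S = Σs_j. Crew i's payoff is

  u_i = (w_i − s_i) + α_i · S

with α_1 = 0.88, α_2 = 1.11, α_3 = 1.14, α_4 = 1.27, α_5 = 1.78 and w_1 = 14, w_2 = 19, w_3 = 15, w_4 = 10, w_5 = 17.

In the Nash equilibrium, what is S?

61

∂u_i/∂s_i = α_i − 1, so crew i contributes w_i if α_i > 1, else 0.
α_i > 1 for i ∈ {2, 3, 4, 5}; NE contributions (0, 19, 15, 10, 17), S = 61.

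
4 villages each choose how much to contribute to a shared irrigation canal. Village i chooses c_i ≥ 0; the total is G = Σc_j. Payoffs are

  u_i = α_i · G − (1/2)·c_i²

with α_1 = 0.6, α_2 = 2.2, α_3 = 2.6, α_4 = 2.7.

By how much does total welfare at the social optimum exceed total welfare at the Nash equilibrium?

Village i's FOC: ∂u_i/∂c_i = α_i − c_i = 0, so c_i* = α_i.
NE contributions = (0.6, 2.2, 2.6, 2.7); G = 8.1.
W^NE = (Σα)·G − ½Σα_i² = 8.1² − ½·19.25 = 55.985.
Planner sets c_i = Σα_j = 8.1 for every i, so G^SO = 4·8.1 = 32.4.
W^SO = (Σα)·G^SO − ½·4·(Σα)² = (4/2)·8.1² = 131.22.
Deadweight loss = W^SO − W^NE = 75.235.

75.235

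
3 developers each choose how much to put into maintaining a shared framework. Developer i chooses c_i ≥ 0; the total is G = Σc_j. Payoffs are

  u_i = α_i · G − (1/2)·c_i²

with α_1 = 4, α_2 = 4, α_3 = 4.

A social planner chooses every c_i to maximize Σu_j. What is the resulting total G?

36

Planner FOC: ∂(Σu_j)/∂c_i = (Σα_j) − c_i = 0, so c_i^SO = Σα_j = 12 for every i; G^SO = 36.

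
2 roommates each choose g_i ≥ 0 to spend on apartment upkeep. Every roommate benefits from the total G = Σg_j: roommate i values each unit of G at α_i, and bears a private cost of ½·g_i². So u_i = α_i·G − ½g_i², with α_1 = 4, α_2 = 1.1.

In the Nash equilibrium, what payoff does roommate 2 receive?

5.005

Roommate i's FOC: ∂u_i/∂g_i = α_i − g_i = 0, so g_i* = α_i.
NE contributions = (4, 1.1); G = 5.1.
u_2 = α_2·G − ½·(g_2)² = 1.1·5.1 − ½·1.1² = 5.005.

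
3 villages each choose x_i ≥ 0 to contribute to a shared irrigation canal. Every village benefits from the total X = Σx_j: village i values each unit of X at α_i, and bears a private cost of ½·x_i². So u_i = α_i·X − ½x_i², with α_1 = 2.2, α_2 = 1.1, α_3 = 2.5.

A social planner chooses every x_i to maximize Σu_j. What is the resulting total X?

Planner FOC: ∂(Σu_j)/∂x_i = (Σα_j) − x_i = 0, so x_i^SO = Σα_j = 5.8 for every i; X^SO = 17.4.

17.4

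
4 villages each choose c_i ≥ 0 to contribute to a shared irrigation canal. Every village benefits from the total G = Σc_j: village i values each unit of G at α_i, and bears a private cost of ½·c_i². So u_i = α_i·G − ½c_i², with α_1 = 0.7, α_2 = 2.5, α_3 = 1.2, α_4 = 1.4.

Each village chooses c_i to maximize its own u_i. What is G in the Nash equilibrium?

Village i's FOC: ∂u_i/∂c_i = α_i − c_i = 0, so c_i* = α_i.
NE contributions = (0.7, 2.5, 1.2, 1.4); G = 5.8.

5.8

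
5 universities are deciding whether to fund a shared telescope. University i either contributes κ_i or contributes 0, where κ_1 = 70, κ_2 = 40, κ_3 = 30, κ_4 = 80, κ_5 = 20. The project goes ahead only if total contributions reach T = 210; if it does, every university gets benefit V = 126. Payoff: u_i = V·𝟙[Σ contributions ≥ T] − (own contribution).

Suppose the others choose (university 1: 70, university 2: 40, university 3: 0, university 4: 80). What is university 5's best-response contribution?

Others' total = 190. Contributing 20 brings total to 210 ≥ 210: gain V − κ_5 = 106.
Best response: 20.

20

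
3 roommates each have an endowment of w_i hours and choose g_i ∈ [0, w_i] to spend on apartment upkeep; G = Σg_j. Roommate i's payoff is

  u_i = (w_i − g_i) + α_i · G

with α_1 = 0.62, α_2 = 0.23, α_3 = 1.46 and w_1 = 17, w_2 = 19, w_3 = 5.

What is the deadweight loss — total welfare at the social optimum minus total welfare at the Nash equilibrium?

47.16

∂u_i/∂g_i = α_i − 1, so roommate i contributes w_i if α_i > 1, else 0.
α_i > 1 for i ∈ {3}; NE contributions (0, 0, 5), G = 5.
W^NE = Σw_i − G^NE + (Σα_i)·G^NE = 41 + 1.31·5 = 47.55.
Planner: ∂(Σu_j)/∂g_i = Σα_j − 1 = 1.31 > 0, so everyone contributes w_i; G^SO = 41, W^SO = 41 + 1.31·41 = 94.71.
Deadweight loss = 47.16.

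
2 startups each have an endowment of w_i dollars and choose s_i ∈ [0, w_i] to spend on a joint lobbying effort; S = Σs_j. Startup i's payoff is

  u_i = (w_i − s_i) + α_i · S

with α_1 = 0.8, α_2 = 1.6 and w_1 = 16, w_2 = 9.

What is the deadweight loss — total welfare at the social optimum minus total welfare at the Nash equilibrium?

∂u_i/∂s_i = α_i − 1, so startup i contributes w_i if α_i > 1, else 0.
α_i > 1 for i ∈ {2}; NE contributions (0, 9), S = 9.
W^NE = Σw_i − S^NE + (Σα_i)·S^NE = 25 + 1.4·9 = 37.6.
Planner: ∂(Σu_j)/∂s_i = Σα_j − 1 = 1.4 > 0, so everyone contributes w_i; S^SO = 25, W^SO = 25 + 1.4·25 = 60.
Deadweight loss = 22.4.

22.4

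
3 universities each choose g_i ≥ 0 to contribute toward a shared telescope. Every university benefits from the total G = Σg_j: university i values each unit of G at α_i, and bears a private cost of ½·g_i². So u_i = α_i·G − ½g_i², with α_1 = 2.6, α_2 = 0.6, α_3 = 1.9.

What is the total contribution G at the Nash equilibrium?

5.1

University i's FOC: ∂u_i/∂g_i = α_i − g_i = 0, so g_i* = α_i.
NE contributions = (2.6, 0.6, 1.9); G = 5.1.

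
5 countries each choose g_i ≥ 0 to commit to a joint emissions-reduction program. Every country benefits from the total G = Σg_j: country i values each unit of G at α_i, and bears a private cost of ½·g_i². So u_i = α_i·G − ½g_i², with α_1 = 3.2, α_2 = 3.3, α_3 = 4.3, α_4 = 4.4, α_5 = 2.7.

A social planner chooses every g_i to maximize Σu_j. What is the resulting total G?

Planner FOC: ∂(Σu_j)/∂g_i = (Σα_j) − g_i = 0, so g_i^SO = Σα_j = 17.9 for every i; G^SO = 89.5.

89.5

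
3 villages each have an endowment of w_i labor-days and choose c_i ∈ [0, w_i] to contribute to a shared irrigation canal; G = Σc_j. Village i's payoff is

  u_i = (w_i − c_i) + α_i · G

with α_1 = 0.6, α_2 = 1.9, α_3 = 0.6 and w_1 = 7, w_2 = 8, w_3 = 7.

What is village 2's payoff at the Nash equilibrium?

15.2

∂u_i/∂c_i = α_i − 1, so village i contributes w_i if α_i > 1, else 0.
α_i > 1 for i ∈ {2}; NE contributions (0, 8, 0), G = 8.
u_2 = (8 − 8) + 1.9·8 = 15.2.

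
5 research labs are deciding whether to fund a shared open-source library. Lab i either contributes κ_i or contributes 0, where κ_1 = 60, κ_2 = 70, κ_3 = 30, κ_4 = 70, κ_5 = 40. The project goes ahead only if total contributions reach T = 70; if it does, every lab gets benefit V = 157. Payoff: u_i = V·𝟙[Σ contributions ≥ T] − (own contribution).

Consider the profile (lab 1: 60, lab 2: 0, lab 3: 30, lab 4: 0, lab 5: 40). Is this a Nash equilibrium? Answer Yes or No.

No

Total = 130 ≥ 70: provided.
Lab 1 (pledges 60, payoff 97): dropping to 0 → total 70, payoff 157. Profitable deviation.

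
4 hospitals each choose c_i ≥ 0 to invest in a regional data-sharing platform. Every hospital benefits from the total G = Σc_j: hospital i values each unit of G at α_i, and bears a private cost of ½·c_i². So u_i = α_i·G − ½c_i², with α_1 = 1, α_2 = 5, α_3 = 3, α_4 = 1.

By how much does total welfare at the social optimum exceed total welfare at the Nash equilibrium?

Hospital i's FOC: ∂u_i/∂c_i = α_i − c_i = 0, so c_i* = α_i.
NE contributions = (1, 5, 3, 1); G = 10.
W^NE = (Σα)·G − ½Σα_i² = 10² − ½·36 = 82.
Planner sets c_i = Σα_j = 10 for every i, so G^SO = 4·10 = 40.
W^SO = (Σα)·G^SO − ½·4·(Σα)² = (4/2)·10² = 200.
Deadweight loss = W^SO − W^NE = 118.

118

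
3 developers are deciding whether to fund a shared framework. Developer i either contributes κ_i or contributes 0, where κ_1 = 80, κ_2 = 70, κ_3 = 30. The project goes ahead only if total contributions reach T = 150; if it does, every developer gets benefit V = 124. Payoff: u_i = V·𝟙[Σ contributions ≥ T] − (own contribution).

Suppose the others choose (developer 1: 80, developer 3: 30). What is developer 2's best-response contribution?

70

Others' total = 110. Contributing 70 brings total to 180 ≥ 150: gain V − κ_2 = 54.
Best response: 70.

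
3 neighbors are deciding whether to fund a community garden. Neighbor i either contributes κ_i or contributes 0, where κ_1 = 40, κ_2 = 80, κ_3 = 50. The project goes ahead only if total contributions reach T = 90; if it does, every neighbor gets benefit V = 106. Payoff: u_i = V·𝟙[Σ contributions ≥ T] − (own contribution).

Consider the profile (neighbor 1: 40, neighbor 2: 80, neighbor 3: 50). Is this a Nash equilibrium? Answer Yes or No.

No

Total = 170 ≥ 90: provided.
Neighbor 1 (pledges 40, payoff 66): dropping to 0 → total 130, payoff 106. Profitable deviation.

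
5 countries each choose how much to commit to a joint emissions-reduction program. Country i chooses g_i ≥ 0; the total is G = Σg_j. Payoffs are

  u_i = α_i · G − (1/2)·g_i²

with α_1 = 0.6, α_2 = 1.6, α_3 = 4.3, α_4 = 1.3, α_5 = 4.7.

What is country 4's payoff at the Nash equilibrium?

15.405

Country i's FOC: ∂u_i/∂g_i = α_i − g_i = 0, so g_i* = α_i.
NE contributions = (0.6, 1.6, 4.3, 1.3, 4.7); G = 12.5.
u_4 = α_4·G − ½·(g_4)² = 1.3·12.5 − ½·1.3² = 15.405.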